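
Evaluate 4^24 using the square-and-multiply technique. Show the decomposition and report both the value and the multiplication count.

Computing 4^24 by squaring (build up from 4^1; each line after the first costs one multiplication):

4^1 = 4
4^2 = (4^1)^2 = 4^2 = 16
4^3 = 4 * 4^2 = 4 * 16 = 64
4^6 = (4^3)^2 = 64^2 = 4096
4^12 = (4^6)^2 = 4096^2 = 16777216
4^24 = (4^12)^2 = 16777216^2 = 281474976710656

Result: 281474976710656
Multiplications needed: 5 (5 lines after 4^1)

4^24 = 281474976710656. Using exponentiation by squaring, this requires 5 multiplications. The key idea: if the exponent is even, square the half-power; if odd, multiply by the base once.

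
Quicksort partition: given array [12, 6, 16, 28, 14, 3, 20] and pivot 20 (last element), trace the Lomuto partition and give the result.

Lomuto partition with pivot = 20:

Initial array: [12, 6, 16, 28, 14, 3, 20]

arr[0]=12 <= 20: swap with position 0, array becomes [12, 6, 16, 28, 14, 3, 20]
arr[1]=6 <= 20: swap with position 1, array becomes [12, 6, 16, 28, 14, 3, 20]
arr[2]=16 <= 20: swap with position 2, array becomes [12, 6, 16, 28, 14, 3, 20]
arr[3]=28 > 20: no swap
arr[4]=14 <= 20: swap with position 3, array becomes [12, 6, 16, 14, 28, 3, 20]
arr[5]=3 <= 20: swap with position 4, array becomes [12, 6, 16, 14, 3, 28, 20]

Place pivot at position 5: [12, 6, 16, 14, 3, 20, 28]
Pivot position: 5

After partitioning with pivot 20, the array becomes [12, 6, 16, 14, 3, 20, 28]. The pivot is placed at index 5. All elements to the left of the pivot are <= 20, and all elements to the right are > 20.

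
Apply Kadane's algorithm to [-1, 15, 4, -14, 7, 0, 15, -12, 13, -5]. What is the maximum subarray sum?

Using Kadane's algorithm on [-1, 15, 4, -14, 7, 0, 15, -12, 13, -5]:

Scanning through the array:
Position 1 (value 15): max_ending_here = 15, max_so_far = 15
Position 2 (value 4): max_ending_here = 19, max_so_far = 19
Position 3 (value -14): max_ending_here = 5, max_so_far = 19
Position 4 (value 7): max_ending_here = 12, max_so_far = 19
Position 5 (value 0): max_ending_here = 12, max_so_far = 19
Position 6 (value 15): max_ending_here = 27, max_so_far = 27
Position 7 (value -12): max_ending_here = 15, max_so_far = 27
Position 8 (value 13): max_ending_here = 28, max_so_far = 28
Position 9 (value -5): max_ending_here = 23, max_so_far = 28

Maximum subarray: [15, 4, -14, 7, 0, 15, -12, 13]
Maximum sum: 28

The maximum subarray is [15, 4, -14, 7, 0, 15, -12, 13] with sum 28. This subarray runs from index 1 to index 8.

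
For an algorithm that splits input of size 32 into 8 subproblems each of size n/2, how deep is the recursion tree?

For divide and conquer with division factor 2:

Problem sizes at each level:
Level 0: 32
Level 1: 16
Level 2: 8
Level 3: 4
Level 4: 2
Level 5: 1

The root is level 0 and the size-1 base case is level 5 (the tree spans levels 0 through 5, i.e. 6 levels counting the root), so the depth is the number of divisions: log_2(32) = 5

The recursion tree depth is log_2(32) = 5. At each level, the problem size is divided by 2, so it takes 5 divisions to reduce to a base case of size 1. The algorithm makes 8 recursive calls at each level.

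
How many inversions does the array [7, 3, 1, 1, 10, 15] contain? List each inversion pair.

Finding inversions in [7, 3, 1, 1, 10, 15]:

(0, 1): arr[0]=7 > arr[1]=3
(0, 2): arr[0]=7 > arr[2]=1
(0, 3): arr[0]=7 > arr[3]=1
(1, 2): arr[1]=3 > arr[2]=1
(1, 3): arr[1]=3 > arr[3]=1

Total inversions: 5

The array has 5 inversion(s): (0,1), (0,2), (0,3), (1,2), (1,3). Each pair (i,j) satisfies i < j and arr[i] > arr[j].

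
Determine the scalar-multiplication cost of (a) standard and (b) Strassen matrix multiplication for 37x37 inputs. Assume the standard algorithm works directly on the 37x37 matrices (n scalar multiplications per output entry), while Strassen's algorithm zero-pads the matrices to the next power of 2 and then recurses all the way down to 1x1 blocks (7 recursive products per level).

Matrix multiplication for 37x37 matrices:

Strassen's algorithm requires power-of-2 dimensions. Pad 37x37 to 64x64 (next power of 2).

Standard algorithm: 37^3 = 50653 multiplications
Strassen's algorithm: 7^(log2(64)) = 7^6 = 117649 multiplications
Difference: 50653 - 117649 = -66996 (Strassen uses MORE here due to padding overhead — for small or just-over-power-of-2 n, padding can outweigh the per-level savings)

Standard: 50653 multiplications (37^3). Strassen: 117649 multiplications (7^6, after padding to 64x64). Strassen reduces 8 recursive multiplications to 7 at each level.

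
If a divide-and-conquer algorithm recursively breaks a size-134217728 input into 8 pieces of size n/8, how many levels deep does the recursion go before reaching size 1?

For divide and conquer with division factor 8:

Problem sizes at each level:
Level 0: 134217728
Level 1: 16777216
Level 2: 2097152
Level 3: 262144
Level 4: 32768
Level 5: 4096
Level 6: 512
Level 7: 64
Level 8: 8
Level 9: 1

The root is level 0 and the size-1 base case is level 9 (the tree spans levels 0 through 9, i.e. 10 levels counting the root), so the depth is the number of divisions: log_8(134217728) = 9

The recursion tree depth is log_8(134217728) = 9. At each level, the problem size is divided by 8, so it takes 9 divisions to reduce to a base case of size 1. The algorithm makes 8 recursive calls at each level.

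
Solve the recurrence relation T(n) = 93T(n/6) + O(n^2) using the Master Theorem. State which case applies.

Master Theorem for T(n) = 93T(n/6) + O(n^2):

a = 93, b = 6, c = 2
log_b(a) = log_6(93) = 2.5297

Case 1: c = 2 < log_6(93) = 2.5297
T(n) = O(n^(log_6 93))

For T(n) = 93T(n/6) + O(n^2): log_6(93) = 2.5297. This is Case 1 of the Master Theorem (c < log_b(a), work dominated by leaves), giving O(n^(log_6 93)).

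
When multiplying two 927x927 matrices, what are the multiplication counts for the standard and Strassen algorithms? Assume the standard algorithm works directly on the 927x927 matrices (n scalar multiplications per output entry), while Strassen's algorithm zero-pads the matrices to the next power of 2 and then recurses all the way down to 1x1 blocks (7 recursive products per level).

Matrix multiplication for 927x927 matrices:

Strassen's algorithm requires power-of-2 dimensions. Pad 927x927 to 1024x1024 (next power of 2).

Standard algorithm: 927^3 = 796597983 multiplications
Strassen's algorithm: 7^(log2(1024)) = 7^10 = 282475249 multiplications
Savings: 796597983 - 282475249 = 514122734 multiplications

Standard: 796597983 multiplications (927^3). Strassen: 282475249 multiplications (7^10, after padding to 1024x1024). Strassen reduces 8 recursive multiplications to 7 at each level.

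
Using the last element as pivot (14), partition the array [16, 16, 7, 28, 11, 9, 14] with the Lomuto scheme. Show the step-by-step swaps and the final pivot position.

Lomuto partition with pivot = 14:

Initial array: [16, 16, 7, 28, 11, 9, 14]

arr[0]=16 > 14: no swap
arr[1]=16 > 14: no swap
arr[2]=7 <= 14: swap with position 0, array becomes [7, 16, 16, 28, 11, 9, 14]
arr[3]=28 > 14: no swap
arr[4]=11 <= 14: swap with position 1, array becomes [7, 11, 16, 28, 16, 9, 14]
arr[5]=9 <= 14: swap with position 2, array becomes [7, 11, 9, 28, 16, 16, 14]

Place pivot at position 3: [7, 11, 9, 14, 16, 16, 28]
Pivot position: 3

After partitioning with pivot 14, the array becomes [7, 11, 9, 14, 16, 16, 28]. The pivot is placed at index 3. All elements to the left of the pivot are <= 14, and all elements to the right are > 14.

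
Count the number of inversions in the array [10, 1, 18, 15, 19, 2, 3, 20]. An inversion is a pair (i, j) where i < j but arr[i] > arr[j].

Finding inversions in [10, 1, 18, 15, 19, 2, 3, 20]:

(0, 1): arr[0]=10 > arr[1]=1
(0, 5): arr[0]=10 > arr[5]=2
(0, 6): arr[0]=10 > arr[6]=3
(2, 3): arr[2]=18 > arr[3]=15
(2, 5): arr[2]=18 > arr[5]=2
(2, 6): arr[2]=18 > arr[6]=3
(3, 5): arr[3]=15 > arr[5]=2
(3, 6): arr[3]=15 > arr[6]=3
(4, 5): arr[4]=19 > arr[5]=2
(4, 6): arr[4]=19 > arr[6]=3

Total inversions: 10

The array has 10 inversion(s): (0,1), (0,5), (0,6), (2,3), (2,5), (2,6), (3,5), (3,6), (4,5), (4,6). Each pair (i,j) satisfies i < j and arr[i] > arr[j].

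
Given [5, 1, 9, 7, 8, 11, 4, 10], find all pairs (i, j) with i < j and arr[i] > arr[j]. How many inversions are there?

Finding inversions in [5, 1, 9, 7, 8, 11, 4, 10]:

(0, 1): arr[0]=5 > arr[1]=1
(0, 6): arr[0]=5 > arr[6]=4
(2, 3): arr[2]=9 > arr[3]=7
(2, 4): arr[2]=9 > arr[4]=8
(2, 6): arr[2]=9 > arr[6]=4
(3, 6): arr[3]=7 > arr[6]=4
(4, 6): arr[4]=8 > arr[6]=4
(5, 6): arr[5]=11 > arr[6]=4
(5, 7): arr[5]=11 > arr[7]=10

Total inversions: 9

The array has 9 inversion(s): (0,1), (0,6), (2,3), (2,4), (2,6), (3,6), (4,6), (5,6), (5,7). Each pair (i,j) satisfies i < j and arr[i] > arr[j].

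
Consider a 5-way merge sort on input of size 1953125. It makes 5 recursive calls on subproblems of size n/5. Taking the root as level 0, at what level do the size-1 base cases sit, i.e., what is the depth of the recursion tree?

For divide and conquer with division factor 5:

Problem sizes at each level:
Level 0: 1953125
Level 1: 390625
Level 2: 78125
Level 3: 15625
Level 4: 3125
Level 5: 625
Level 6: 125
Level 7: 25
Level 8: 5
Level 9: 1

The root is level 0 and the size-1 base case is level 9 (the tree spans levels 0 through 9, i.e. 10 levels counting the root), so the depth is the number of divisions: log_5(1953125) = 9

The recursion tree depth is log_5(1953125) = 9. At each level, the problem size is divided by 5, so it takes 9 divisions to reduce to a base case of size 1. The algorithm makes 5 recursive calls at each level.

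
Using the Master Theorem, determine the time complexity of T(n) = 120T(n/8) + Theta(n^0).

Master Theorem for T(n) = 120T(n/8) + O(n^0):

a = 120, b = 8, c = 0
log_b(a) = log_8(120) = 2.3023

Case 1: c = 0 < log_8(120) = 2.3023
T(n) = O(n^(log_8 120))

For T(n) = 120T(n/8) + O(n^0): log_8(120) = 2.3023. This is Case 1 of the Master Theorem (c < log_b(a), work dominated by leaves), giving O(n^(log_8 120)).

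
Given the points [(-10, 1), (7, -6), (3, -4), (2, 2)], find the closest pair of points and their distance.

Computing all pairwise distances among 4 points:

d((-10, 1), (7, -6)) = 18.3848
d((-10, 1), (3, -4)) = 13.9284
d((-10, 1), (2, 2)) = 12.0416
d((7, -6), (3, -4)) = 4.4721 <-- minimum
d((7, -6), (2, 2)) = 9.434
d((3, -4), (2, 2)) = 6.0828

Closest pair: (7, -6) and (3, -4) with distance 4.4721

The closest pair is (7, -6) and (3, -4) with Euclidean distance 4.4721. For 4 points, brute-force pairwise comparison is shown above. For large n, the divide-and-conquer algorithm (sort by x, recurse on halves, check the dividing strip) achieves O(n log n).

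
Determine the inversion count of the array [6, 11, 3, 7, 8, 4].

Finding inversions in [6, 11, 3, 7, 8, 4]:

(0, 2): arr[0]=6 > arr[2]=3
(0, 5): arr[0]=6 > arr[5]=4
(1, 2): arr[1]=11 > arr[2]=3
(1, 3): arr[1]=11 > arr[3]=7
(1, 4): arr[1]=11 > arr[4]=8
(1, 5): arr[1]=11 > arr[5]=4
(3, 5): arr[3]=7 > arr[5]=4
(4, 5): arr[4]=8 > arr[5]=4

Total inversions: 8

The array has 8 inversion(s): (0,2), (0,5), (1,2), (1,3), (1,4), (1,5), (3,5), (4,5). Each pair (i,j) satisfies i < j and arr[i] > arr[j].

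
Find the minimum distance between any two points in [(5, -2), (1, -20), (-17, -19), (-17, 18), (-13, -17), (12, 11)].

Computing all pairwise distances among 6 points:

d((5, -2), (1, -20)) = 18.4391
d((5, -2), (-17, -19)) = 27.8029
d((5, -2), (-17, 18)) = 29.7321
d((5, -2), (-13, -17)) = 23.4307
d((5, -2), (12, 11)) = 14.7648
d((1, -20), (-17, -19)) = 18.0278
d((1, -20), (-17, 18)) = 42.0476
d((1, -20), (-13, -17)) = 14.3178
d((1, -20), (12, 11)) = 32.8938
d((-17, -19), (-17, 18)) = 37.0
d((-17, -19), (-13, -17)) = 4.4721 <-- minimum
d((-17, -19), (12, 11)) = 41.7253
d((-17, 18), (-13, -17)) = 35.2278
d((-17, 18), (12, 11)) = 29.8329
d((-13, -17), (12, 11)) = 37.5366

Closest pair: (-17, -19) and (-13, -17) with distance 4.4721

The closest pair is (-17, -19) and (-13, -17) with Euclidean distance 4.4721. For 6 points, brute-force pairwise comparison is shown above. For large n, the divide-and-conquer algorithm (sort by x, recurse on halves, check the dividing strip) achieves O(n log n).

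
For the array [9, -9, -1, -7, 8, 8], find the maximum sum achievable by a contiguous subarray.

Using Kadane's algorithm on [9, -9, -1, -7, 8, 8]:

Scanning through the array:
Position 1 (value -9): max_ending_here = 0, max_so_far = 9
Position 2 (value -1): max_ending_here = -1, max_so_far = 9
Position 3 (value -7): max_ending_here = -7, max_so_far = 9
Position 4 (value 8): max_ending_here = 8, max_so_far = 9
Position 5 (value 8): max_ending_here = 16, max_so_far = 16

Maximum subarray: [8, 8]
Maximum sum: 16

The maximum subarray is [8, 8] with sum 16. This subarray runs from index 4 to index 5.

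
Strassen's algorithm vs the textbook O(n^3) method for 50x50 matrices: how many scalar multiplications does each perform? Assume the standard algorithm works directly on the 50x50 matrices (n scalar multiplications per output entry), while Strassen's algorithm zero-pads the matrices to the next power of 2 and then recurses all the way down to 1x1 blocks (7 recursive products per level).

Matrix multiplication for 50x50 matrices:

Strassen's algorithm requires power-of-2 dimensions. Pad 50x50 to 64x64 (next power of 2).

Standard algorithm: 50^3 = 125000 multiplications
Strassen's algorithm: 7^(log2(64)) = 7^6 = 117649 multiplications
Savings: 125000 - 117649 = 7351 multiplications

Standard: 125000 multiplications (50^3). Strassen: 117649 multiplications (7^6, after padding to 64x64). Strassen reduces 8 recursive multiplications to 7 at each level.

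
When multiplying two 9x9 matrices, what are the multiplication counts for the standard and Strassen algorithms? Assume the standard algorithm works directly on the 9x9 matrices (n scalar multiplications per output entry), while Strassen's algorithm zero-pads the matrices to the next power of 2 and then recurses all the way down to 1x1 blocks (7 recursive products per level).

Matrix multiplication for 9x9 matrices:

Strassen's algorithm requires power-of-2 dimensions. Pad 9x9 to 16x16 (next power of 2).

Standard algorithm: 9^3 = 729 multiplications
Strassen's algorithm: 7^(log2(16)) = 7^4 = 2401 multiplications
Difference: 729 - 2401 = -1672 (Strassen uses MORE here due to padding overhead — for small or just-over-power-of-2 n, padding can outweigh the per-level savings)

Standard: 729 multiplications (9^3). Strassen: 2401 multiplications (7^4, after padding to 16x16). Strassen reduces 8 recursive multiplications to 7 at each level.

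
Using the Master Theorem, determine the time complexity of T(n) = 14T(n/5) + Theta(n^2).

Master Theorem for T(n) = 14T(n/5) + O(n^2):

a = 14, b = 5, c = 2
log_b(a) = log_5(14) = 1.6397

Case 3: c = 2 > log_5(14) = 1.6397
T(n) = O(n^2) = O(n^2)

For T(n) = 14T(n/5) + O(n^2): log_5(14) = 1.6397. This is Case 3 of the Master Theorem (c > log_b(a), work dominated by root), giving O(n^2).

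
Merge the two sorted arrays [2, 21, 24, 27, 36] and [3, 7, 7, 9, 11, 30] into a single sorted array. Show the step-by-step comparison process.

Merging process:

Compare 2 vs 3: take 2 from left. Merged: [2]
Compare 21 vs 3: take 3 from right. Merged: [2, 3]
Compare 21 vs 7: take 7 from right. Merged: [2, 3, 7]
Compare 21 vs 7: take 7 from right. Merged: [2, 3, 7, 7]
Compare 21 vs 9: take 9 from right. Merged: [2, 3, 7, 7, 9]
Compare 21 vs 11: take 11 from right. Merged: [2, 3, 7, 7, 9, 11]
Compare 21 vs 30: take 21 from left. Merged: [2, 3, 7, 7, 9, 11, 21]
Compare 24 vs 30: take 24 from left. Merged: [2, 3, 7, 7, 9, 11, 21, 24]
Compare 27 vs 30: take 27 from left. Merged: [2, 3, 7, 7, 9, 11, 21, 24, 27]
Compare 36 vs 30: take 30 from right. Merged: [2, 3, 7, 7, 9, 11, 21, 24, 27, 30]
Append remaining from left: [36]. Merged: [2, 3, 7, 7, 9, 11, 21, 24, 27, 30, 36]

Final merged array: [2, 3, 7, 7, 9, 11, 21, 24, 27, 30, 36]
Total comparisons: 10

The merged array is [2, 3, 7, 7, 9, 11, 21, 24, 27, 30, 36], requiring 10 comparisons. The merge step runs in O(n) time where n is the total number of elements.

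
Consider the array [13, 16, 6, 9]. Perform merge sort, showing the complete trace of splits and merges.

Merge sort trace:

Split: [13, 16, 6, 9] -> [13, 16] and [6, 9]
  Split: [13, 16] -> [13] and [16]
  Merge: [13] + [16] -> [13, 16]
  Split: [6, 9] -> [6] and [9]
  Merge: [6] + [9] -> [6, 9]
Merge: [13, 16] + [6, 9] -> [6, 9, 13, 16]

Final sorted array: [6, 9, 13, 16]

The merge sort proceeds by recursively splitting the array and merging sorted halves.
After all merges, the sorted array is [6, 9, 13, 16].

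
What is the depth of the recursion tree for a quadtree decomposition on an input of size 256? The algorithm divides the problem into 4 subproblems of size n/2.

For divide and conquer with division factor 2:

Problem sizes at each level:
Level 0: 256
Level 1: 128
Level 2: 64
Level 3: 32
Level 4: 16
Level 5: 8
Level 6: 4
Level 7: 2
Level 8: 1

The root is level 0 and the size-1 base case is level 8 (the tree spans levels 0 through 8, i.e. 9 levels counting the root), so the depth is the number of divisions: log_2(256) = 8

The recursion tree depth is log_2(256) = 8. At each level, the problem size is divided by 2, so it takes 8 divisions to reduce to a base case of size 1. The algorithm makes 4 recursive calls at each level.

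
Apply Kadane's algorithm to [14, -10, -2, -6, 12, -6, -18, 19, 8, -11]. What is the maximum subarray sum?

Using Kadane's algorithm on [14, -10, -2, -6, 12, -6, -18, 19, 8, -11]:

Scanning through the array:
Position 1 (value -10): max_ending_here = 4, max_so_far = 14
Position 2 (value -2): max_ending_here = 2, max_so_far = 14
Position 3 (value -6): max_ending_here = -4, max_so_far = 14
Position 4 (value 12): max_ending_here = 12, max_so_far = 14
Position 5 (value -6): max_ending_here = 6, max_so_far = 14
Position 6 (value -18): max_ending_here = -12, max_so_far = 14
Position 7 (value 19): max_ending_here = 19, max_so_far = 19
Position 8 (value 8): max_ending_here = 27, max_so_far = 27
Position 9 (value -11): max_ending_here = 16, max_so_far = 27

Maximum subarray: [19, 8]
Maximum sum: 27

The maximum subarray is [19, 8] with sum 27. This subarray runs from index 7 to index 8.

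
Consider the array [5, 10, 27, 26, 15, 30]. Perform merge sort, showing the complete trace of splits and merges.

Merge sort trace:

Split: [5, 10, 27, 26, 15, 30] -> [5, 10, 27] and [26, 15, 30]
  Split: [5, 10, 27] -> [5] and [10, 27]
    Split: [10, 27] -> [10] and [27]
    Merge: [10] + [27] -> [10, 27]
  Merge: [5] + [10, 27] -> [5, 10, 27]
  Split: [26, 15, 30] -> [26] and [15, 30]
    Split: [15, 30] -> [15] and [30]
    Merge: [15] + [30] -> [15, 30]
  Merge: [26] + [15, 30] -> [15, 26, 30]
Merge: [5, 10, 27] + [15, 26, 30] -> [5, 10, 15, 26, 27, 30]

Final sorted array: [5, 10, 15, 26, 27, 30]

The merge sort proceeds by recursively splitting the array and merging sorted halves.
After all merges, the sorted array is [5, 10, 15, 26, 27, 30].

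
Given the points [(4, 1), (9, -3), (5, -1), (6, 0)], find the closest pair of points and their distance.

Computing all pairwise distances among 4 points:

d((4, 1), (9, -3)) = 6.4031
d((4, 1), (5, -1)) = 2.2361
d((4, 1), (6, 0)) = 2.2361
d((9, -3), (5, -1)) = 4.4721
d((9, -3), (6, 0)) = 4.2426
d((5, -1), (6, 0)) = 1.4142 <-- minimum

Closest pair: (5, -1) and (6, 0) with distance 1.4142

The closest pair is (5, -1) and (6, 0) with Euclidean distance 1.4142. For 4 points, brute-force pairwise comparison is shown above. For large n, the divide-and-conquer algorithm (sort by x, recurse on halves, check the dividing strip) achieves O(n log n).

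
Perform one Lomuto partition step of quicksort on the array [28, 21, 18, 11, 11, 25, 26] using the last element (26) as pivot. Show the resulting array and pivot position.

Lomuto partition with pivot = 26:

Initial array: [28, 21, 18, 11, 11, 25, 26]

arr[0]=28 > 26: no swap
arr[1]=21 <= 26: swap with position 0, array becomes [21, 28, 18, 11, 11, 25, 26]
arr[2]=18 <= 26: swap with position 1, array becomes [21, 18, 28, 11, 11, 25, 26]
arr[3]=11 <= 26: swap with position 2, array becomes [21, 18, 11, 28, 11, 25, 26]
arr[4]=11 <= 26: swap with position 3, array becomes [21, 18, 11, 11, 28, 25, 26]
arr[5]=25 <= 26: swap with position 4, array becomes [21, 18, 11, 11, 25, 28, 26]

Place pivot at position 5: [21, 18, 11, 11, 25, 26, 28]
Pivot position: 5

After partitioning with pivot 26, the array becomes [21, 18, 11, 11, 25, 26, 28]. The pivot is placed at index 5. All elements to the left of the pivot are <= 26, and all elements to the right are > 26.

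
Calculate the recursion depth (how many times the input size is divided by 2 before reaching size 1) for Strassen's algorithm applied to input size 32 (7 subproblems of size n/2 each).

For divide and conquer with division factor 2:

Problem sizes at each level:
Level 0: 32
Level 1: 16
Level 2: 8
Level 3: 4
Level 4: 2
Level 5: 1

The root is level 0 and the size-1 base case is level 5 (the tree spans levels 0 through 5, i.e. 6 levels counting the root), so the depth is the number of divisions: log_2(32) = 5

The recursion tree depth is log_2(32) = 5. At each level, the problem size is divided by 2, so it takes 5 divisions to reduce to a base case of size 1. The algorithm makes 7 recursive calls at each level.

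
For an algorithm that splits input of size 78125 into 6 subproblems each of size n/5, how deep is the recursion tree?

For divide and conquer with division factor 5:

Problem sizes at each level:
Level 0: 78125
Level 1: 15625
Level 2: 3125
Level 3: 625
Level 4: 125
Level 5: 25
Level 6: 5
Level 7: 1

The root is level 0 and the size-1 base case is level 7 (the tree spans levels 0 through 7, i.e. 8 levels counting the root), so the depth is the number of divisions: log_5(78125) = 7

The recursion tree depth is log_5(78125) = 7. At each level, the problem size is divided by 5, so it takes 7 divisions to reduce to a base case of size 1. The algorithm makes 6 recursive calls at each level.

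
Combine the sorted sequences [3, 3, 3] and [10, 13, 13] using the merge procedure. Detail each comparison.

Merging process:

Compare 3 vs 10: take 3 from left. Merged: [3]
Compare 3 vs 10: take 3 from left. Merged: [3, 3]
Compare 3 vs 10: take 3 from left. Merged: [3, 3, 3]
Append remaining from right: [10, 13, 13]. Merged: [3, 3, 3, 10, 13, 13]

Final merged array: [3, 3, 3, 10, 13, 13]
Total comparisons: 3

The merged array is [3, 3, 3, 10, 13, 13], requiring 3 comparisons. The merge step runs in O(n) time where n is the total number of elements.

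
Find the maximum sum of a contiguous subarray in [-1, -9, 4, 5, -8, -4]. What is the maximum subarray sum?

Using Kadane's algorithm on [-1, -9, 4, 5, -8, -4]:

Scanning through the array:
Position 1 (value -9): max_ending_here = -9, max_so_far = -1
Position 2 (value 4): max_ending_here = 4, max_so_far = 4
Position 3 (value 5): max_ending_here = 9, max_so_far = 9
Position 4 (value -8): max_ending_here = 1, max_so_far = 9
Position 5 (value -4): max_ending_here = -3, max_so_far = 9

Maximum subarray: [4, 5]
Maximum sum: 9

The maximum subarray is [4, 5] with sum 9. This subarray runs from index 2 to index 3.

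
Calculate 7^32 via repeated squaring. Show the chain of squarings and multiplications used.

Computing 7^32 by squaring (build up from 7^1; each line after the first costs one multiplication):

7^1 = 7
7^2 = (7^1)^2 = 7^2 = 49
7^4 = (7^2)^2 = 49^2 = 2401
7^8 = (7^4)^2 = 2401^2 = 5764801
7^16 = (7^8)^2 = 5764801^2 = 33232930569601
7^32 = (7^16)^2 = 33232930569601^2 = 1104427674243920646305299201

Result: 1104427674243920646305299201
Multiplications needed: 5 (5 lines after 7^1)

7^32 = 1104427674243920646305299201. Using exponentiation by squaring, this requires 5 multiplications. The key idea: if the exponent is even, square the half-power; if odd, multiply by the base once.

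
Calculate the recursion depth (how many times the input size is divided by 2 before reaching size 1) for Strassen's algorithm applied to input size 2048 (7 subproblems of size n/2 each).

For divide and conquer with division factor 2:

Problem sizes at each level:
Level 0: 2048
Level 1: 1024
Level 2: 512
Level 3: 256
Level 4: 128
Level 5: 64
Level 6: 32
Level 7: 16
Level 8: 8
Level 9: 4
Level 10: 2
Level 11: 1

The root is level 0 and the size-1 base case is level 11 (the tree spans levels 0 through 11, i.e. 12 levels counting the root), so the depth is the number of divisions: log_2(2048) = 11

The recursion tree depth is log_2(2048) = 11. At each level, the problem size is divided by 2, so it takes 11 divisions to reduce to a base case of size 1. The algorithm makes 7 recursive calls at each level.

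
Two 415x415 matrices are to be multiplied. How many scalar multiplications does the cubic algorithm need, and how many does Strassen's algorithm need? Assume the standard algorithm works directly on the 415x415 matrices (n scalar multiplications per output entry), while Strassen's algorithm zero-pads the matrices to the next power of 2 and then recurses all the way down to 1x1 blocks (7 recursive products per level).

Matrix multiplication for 415x415 matrices:

Strassen's algorithm requires power-of-2 dimensions. Pad 415x415 to 512x512 (next power of 2).

Standard algorithm: 415^3 = 71473375 multiplications
Strassen's algorithm: 7^(log2(512)) = 7^9 = 40353607 multiplications
Savings: 71473375 - 40353607 = 31119768 multiplications

Standard: 71473375 multiplications (415^3). Strassen: 40353607 multiplications (7^9, after padding to 512x512). Strassen reduces 8 recursive multiplications to 7 at each level.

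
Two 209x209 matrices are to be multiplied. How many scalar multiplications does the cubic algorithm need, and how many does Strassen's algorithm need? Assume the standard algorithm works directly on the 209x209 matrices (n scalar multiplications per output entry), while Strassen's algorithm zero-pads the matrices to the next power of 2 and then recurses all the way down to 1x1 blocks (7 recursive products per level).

Matrix multiplication for 209x209 matrices:

Strassen's algorithm requires power-of-2 dimensions. Pad 209x209 to 256x256 (next power of 2).

Standard algorithm: 209^3 = 9129329 multiplications
Strassen's algorithm: 7^(log2(256)) = 7^8 = 5764801 multiplications
Savings: 9129329 - 5764801 = 3364528 multiplications

Standard: 9129329 multiplications (209^3). Strassen: 5764801 multiplications (7^8, after padding to 256x256). Strassen reduces 8 recursive multiplications to 7 at each level.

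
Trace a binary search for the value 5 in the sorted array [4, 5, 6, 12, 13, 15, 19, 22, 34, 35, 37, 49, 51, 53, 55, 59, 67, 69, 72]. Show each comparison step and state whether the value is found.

Binary search for 5 in [4, 5, 6, 12, 13, 15, 19, 22, 34, 35, 37, 49, 51, 53, 55, 59, 67, 69, 72]:

lo=0, hi=18, mid=9, arr[mid]=35 -> 35 > 5, search left half
lo=0, hi=8, mid=4, arr[mid]=13 -> 13 > 5, search left half
lo=0, hi=3, mid=1, arr[mid]=5 -> Found target at index 1!

Binary search finds 5 at index 1 after 3 comparisons. The search repeatedly halves the search space by comparing with the middle element.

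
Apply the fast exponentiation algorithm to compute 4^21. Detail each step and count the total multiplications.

Computing 4^21 by squaring (build up from 4^1; each line after the first costs one multiplication):

4^1 = 4
4^2 = (4^1)^2 = 4^2 = 16
4^4 = (4^2)^2 = 16^2 = 256
4^5 = 4 * 4^4 = 4 * 256 = 1024
4^10 = (4^5)^2 = 1024^2 = 1048576
4^20 = (4^10)^2 = 1048576^2 = 1099511627776
4^21 = 4 * 4^20 = 4 * 1099511627776 = 4398046511104

Result: 4398046511104
Multiplications needed: 6 (6 lines after 4^1)

4^21 = 4398046511104. Using exponentiation by squaring, this requires 6 multiplications. The key idea: if the exponent is even, square the half-power; if odd, multiply by the base once.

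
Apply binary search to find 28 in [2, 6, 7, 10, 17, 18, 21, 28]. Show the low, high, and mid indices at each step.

Binary search for 28 in [2, 6, 7, 10, 17, 18, 21, 28]:

lo=0, hi=7, mid=3, arr[mid]=10 -> 10 < 28, search right half
lo=4, hi=7, mid=5, arr[mid]=18 -> 18 < 28, search right half
lo=6, hi=7, mid=6, arr[mid]=21 -> 21 < 28, search right half
lo=7, hi=7, mid=7, arr[mid]=28 -> Found target at index 7!

Binary search finds 28 at index 7 after 4 comparisons. The search repeatedly halves the search space by comparing with the middle element.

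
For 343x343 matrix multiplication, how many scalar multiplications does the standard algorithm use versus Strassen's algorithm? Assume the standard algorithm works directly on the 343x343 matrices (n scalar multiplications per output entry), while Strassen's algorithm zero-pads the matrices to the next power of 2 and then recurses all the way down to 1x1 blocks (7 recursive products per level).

Matrix multiplication for 343x343 matrices:

Strassen's algorithm requires power-of-2 dimensions. Pad 343x343 to 512x512 (next power of 2).

Standard algorithm: 343^3 = 40353607 multiplications
Strassen's algorithm: 7^(log2(512)) = 7^9 = 40353607 multiplications
Savings: 40353607 - 40353607 = 0 multiplications

Standard: 40353607 multiplications (343^3). Strassen: 40353607 multiplications (7^9, after padding to 512x512). Strassen reduces 8 recursive multiplications to 7 at each level.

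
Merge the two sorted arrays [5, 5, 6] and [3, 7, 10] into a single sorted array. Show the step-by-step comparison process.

Merging process:

Compare 5 vs 3: take 3 from right. Merged: [3]
Compare 5 vs 7: take 5 from left. Merged: [3, 5]
Compare 5 vs 7: take 5 from left. Merged: [3, 5, 5]
Compare 6 vs 7: take 6 from left. Merged: [3, 5, 5, 6]
Append remaining from right: [7, 10]. Merged: [3, 5, 5, 6, 7, 10]

Final merged array: [3, 5, 5, 6, 7, 10]
Total comparisons: 4

The merged array is [3, 5, 5, 6, 7, 10], requiring 4 comparisons. The merge step runs in O(n) time where n is the total number of elements.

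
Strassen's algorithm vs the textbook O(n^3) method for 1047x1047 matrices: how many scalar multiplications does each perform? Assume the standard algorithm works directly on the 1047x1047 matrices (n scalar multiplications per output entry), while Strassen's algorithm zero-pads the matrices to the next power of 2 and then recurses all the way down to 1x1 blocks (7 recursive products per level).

Matrix multiplication for 1047x1047 matrices:

Strassen's algorithm requires power-of-2 dimensions. Pad 1047x1047 to 2048x2048 (next power of 2).

Standard algorithm: 1047^3 = 1147730823 multiplications
Strassen's algorithm: 7^(log2(2048)) = 7^11 = 1977326743 multiplications
Difference: 1147730823 - 1977326743 = -829595920 (Strassen uses MORE here due to padding overhead — for small or just-over-power-of-2 n, padding can outweigh the per-level savings)

Standard: 1147730823 multiplications (1047^3). Strassen: 1977326743 multiplications (7^11, after padding to 2048x2048). Strassen reduces 8 recursive multiplications to 7 at each level.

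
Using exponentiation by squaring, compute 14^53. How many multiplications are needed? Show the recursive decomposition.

Computing 14^53 by squaring (build up from 14^1; each line after the first costs one multiplication):

14^1 = 14
14^2 = (14^1)^2 = 14^2 = 196
14^3 = 14 * 14^2 = 14 * 196 = 2744
14^6 = (14^3)^2 = 2744^2 = 7529536
14^12 = (14^6)^2 = 7529536^2 = 56693912375296
14^13 = 14 * 14^12 = 14 * 56693912375296 = 793714773254144
14^26 = (14^13)^2 = 793714773254144^2 = 629983141281877223603213172736
14^52 = (14^26)^2 = 629983141281877223603213172736^2 = 396878758299381678483277913691857524931552116018231373725696
14^53 = 14 * 14^52 = 14 * 396878758299381678483277913691857524931552116018231373725696 = 5556302616191343498765890791686005349041729624255239232159744

Result: 5556302616191343498765890791686005349041729624255239232159744
Multiplications needed: 8 (8 lines after 14^1)

14^53 = 5556302616191343498765890791686005349041729624255239232159744. Using exponentiation by squaring, this requires 8 multiplications. The key idea: if the exponent is even, square the half-power; if odd, multiply by the base once.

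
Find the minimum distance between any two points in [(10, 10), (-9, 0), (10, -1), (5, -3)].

Computing all pairwise distances among 4 points:

d((10, 10), (-9, 0)) = 21.4709
d((10, 10), (10, -1)) = 11.0
d((10, 10), (5, -3)) = 13.9284
d((-9, 0), (10, -1)) = 19.0263
d((-9, 0), (5, -3)) = 14.3178
d((10, -1), (5, -3)) = 5.3852 <-- minimum

Closest pair: (10, -1) and (5, -3) with distance 5.3852

The closest pair is (10, -1) and (5, -3) with Euclidean distance 5.3852. For 4 points, brute-force pairwise comparison is shown above. For large n, the divide-and-conquer algorithm (sort by x, recurse on halves, check the dividing strip) achieves O(n log n).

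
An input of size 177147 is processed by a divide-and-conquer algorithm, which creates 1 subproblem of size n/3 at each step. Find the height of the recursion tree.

For divide and conquer with division factor 3:

Problem sizes at each level:
Level 0: 177147
Level 1: 59049
Level 2: 19683
Level 3: 6561
Level 4: 2187
Level 5: 729
Level 6: 243
Level 7: 81
Level 8: 27
Level 9: 9
Level 10: 3
Level 11: 1

The root is level 0 and the size-1 base case is level 11 (the tree spans levels 0 through 11, i.e. 12 levels counting the root), so the depth is the number of divisions: log_3(177147) = 11

The recursion tree depth is log_3(177147) = 11. At each level, the problem size is divided by 3, so it takes 11 divisions to reduce to a base case of size 1. The algorithm makes 1 recursive call at each level.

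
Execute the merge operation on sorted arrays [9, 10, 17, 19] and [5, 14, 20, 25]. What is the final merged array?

Merging process:

Compare 9 vs 5: take 5 from right. Merged: [5]
Compare 9 vs 14: take 9 from left. Merged: [5, 9]
Compare 10 vs 14: take 10 from left. Merged: [5, 9, 10]
Compare 17 vs 14: take 14 from right. Merged: [5, 9, 10, 14]
Compare 17 vs 20: take 17 from left. Merged: [5, 9, 10, 14, 17]
Compare 19 vs 20: take 19 from left. Merged: [5, 9, 10, 14, 17, 19]
Append remaining from right: [20, 25]. Merged: [5, 9, 10, 14, 17, 19, 20, 25]

Final merged array: [5, 9, 10, 14, 17, 19, 20, 25]
Total comparisons: 6

The merged array is [5, 9, 10, 14, 17, 19, 20, 25], requiring 6 comparisons. The merge step runs in O(n) time where n is the total number of elements.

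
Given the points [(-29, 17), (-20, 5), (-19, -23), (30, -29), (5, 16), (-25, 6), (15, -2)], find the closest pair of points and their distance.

Computing all pairwise distances among 7 points:

d((-29, 17), (-20, 5)) = 15.0
d((-29, 17), (-19, -23)) = 41.2311
d((-29, 17), (30, -29)) = 74.8131
d((-29, 17), (5, 16)) = 34.0147
d((-29, 17), (-25, 6)) = 11.7047
d((-29, 17), (15, -2)) = 47.927
d((-20, 5), (-19, -23)) = 28.0179
d((-20, 5), (30, -29)) = 60.4649
d((-20, 5), (5, 16)) = 27.313
d((-20, 5), (-25, 6)) = 5.099 <-- minimum
d((-20, 5), (15, -2)) = 35.6931
d((-19, -23), (30, -29)) = 49.366
d((-19, -23), (5, 16)) = 45.793
d((-19, -23), (-25, 6)) = 29.6142
d((-19, -23), (15, -2)) = 39.9625
d((30, -29), (5, 16)) = 51.4782
d((30, -29), (-25, 6)) = 65.192
d((30, -29), (15, -2)) = 30.8869
d((5, 16), (-25, 6)) = 31.6228
d((5, 16), (15, -2)) = 20.5913
d((-25, 6), (15, -2)) = 40.7922

Closest pair: (-20, 5) and (-25, 6) with distance 5.099

The closest pair is (-20, 5) and (-25, 6) with Euclidean distance 5.099. For 7 points, brute-force pairwise comparison is shown above. For large n, the divide-and-conquer algorithm (sort by x, recurse on halves, check the dividing strip) achieves O(n log n).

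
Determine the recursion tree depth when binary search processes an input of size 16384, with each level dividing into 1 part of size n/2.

For divide and conquer with division factor 2:

Problem sizes at each level:
Level 0: 16384
Level 1: 8192
Level 2: 4096
Level 3: 2048
Level 4: 1024
Level 5: 512
Level 6: 256
Level 7: 128
Level 8: 64
Level 9: 32
Level 10: 16
Level 11: 8
Level 12: 4
Level 13: 2
Level 14: 1

The root is level 0 and the size-1 base case is level 14 (the tree spans levels 0 through 14, i.e. 15 levels counting the root), so the depth is the number of divisions: log_2(16384) = 14

The recursion tree depth is log_2(16384) = 14. At each level, the problem size is divided by 2, so it takes 14 divisions to reduce to a base case of size 1. The algorithm makes 1 recursive call at each level.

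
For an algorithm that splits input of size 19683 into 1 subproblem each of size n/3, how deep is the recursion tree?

For divide and conquer with division factor 3:

Problem sizes at each level:
Level 0: 19683
Level 1: 6561
Level 2: 2187
Level 3: 729
Level 4: 243
Level 5: 81
Level 6: 27
Level 7: 9
Level 8: 3
Level 9: 1

The root is level 0 and the size-1 base case is level 9 (the tree spans levels 0 through 9, i.e. 10 levels counting the root), so the depth is the number of divisions: log_3(19683) = 9

The recursion tree depth is log_3(19683) = 9. At each level, the problem size is divided by 3, so it takes 9 divisions to reduce to a base case of size 1. The algorithm makes 1 recursive call at each level.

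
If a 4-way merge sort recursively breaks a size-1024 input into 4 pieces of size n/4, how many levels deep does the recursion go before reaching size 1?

For divide and conquer with division factor 4:

Problem sizes at each level:
Level 0: 1024
Level 1: 256
Level 2: 64
Level 3: 16
Level 4: 4
Level 5: 1

The root is level 0 and the size-1 base case is level 5 (the tree spans levels 0 through 5, i.e. 6 levels counting the root), so the depth is the number of divisions: log_4(1024) = 5

The recursion tree depth is log_4(1024) = 5. At each level, the problem size is divided by 4, so it takes 5 divisions to reduce to a base case of size 1. The algorithm makes 4 recursive calls at each level.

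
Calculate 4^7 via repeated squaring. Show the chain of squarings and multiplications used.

Computing 4^7 by squaring (build up from 4^1; each line after the first costs one multiplication):

4^1 = 4
4^2 = (4^1)^2 = 4^2 = 16
4^3 = 4 * 4^2 = 4 * 16 = 64
4^6 = (4^3)^2 = 64^2 = 4096
4^7 = 4 * 4^6 = 4 * 4096 = 16384

Result: 16384
Multiplications needed: 4 (4 lines after 4^1)

4^7 = 16384. Using exponentiation by squaring, this requires 4 multiplications. The key idea: if the exponent is even, square the half-power; if odd, multiply by the base once.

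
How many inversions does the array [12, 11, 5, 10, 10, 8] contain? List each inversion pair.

Finding inversions in [12, 11, 5, 10, 10, 8]:

(0, 1): arr[0]=12 > arr[1]=11
(0, 2): arr[0]=12 > arr[2]=5
(0, 3): arr[0]=12 > arr[3]=10
(0, 4): arr[0]=12 > arr[4]=10
(0, 5): arr[0]=12 > arr[5]=8
(1, 2): arr[1]=11 > arr[2]=5
(1, 3): arr[1]=11 > arr[3]=10
(1, 4): arr[1]=11 > arr[4]=10
(1, 5): arr[1]=11 > arr[5]=8
(3, 5): arr[3]=10 > arr[5]=8
(4, 5): arr[4]=10 > arr[5]=8

Total inversions: 11

The array has 11 inversion(s): (0,1), (0,2), (0,3), (0,4), (0,5), (1,2), (1,3), (1,4), (1,5), (3,5), (4,5). Each pair (i,j) satisfies i < j and arr[i] > arr[j].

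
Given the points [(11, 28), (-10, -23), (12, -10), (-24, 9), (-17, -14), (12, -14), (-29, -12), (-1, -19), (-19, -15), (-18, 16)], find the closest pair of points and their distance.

Computing all pairwise distances among 10 points:

d((11, 28), (-10, -23)) = 55.1543
d((11, 28), (12, -10)) = 38.0132
d((11, 28), (-24, 9)) = 39.8246
d((11, 28), (-17, -14)) = 50.4777
d((11, 28), (12, -14)) = 42.0119
d((11, 28), (-29, -12)) = 56.5685
d((11, 28), (-1, -19)) = 48.5077
d((11, 28), (-19, -15)) = 52.4309
d((11, 28), (-18, 16)) = 31.3847
d((-10, -23), (12, -10)) = 25.5539
d((-10, -23), (-24, 9)) = 34.9285
d((-10, -23), (-17, -14)) = 11.4018
d((-10, -23), (12, -14)) = 23.7697
d((-10, -23), (-29, -12)) = 21.9545
d((-10, -23), (-1, -19)) = 9.8489
d((-10, -23), (-19, -15)) = 12.0416
d((-10, -23), (-18, 16)) = 39.8121
d((12, -10), (-24, 9)) = 40.7063
d((12, -10), (-17, -14)) = 29.2746
d((12, -10), (12, -14)) = 4.0
d((12, -10), (-29, -12)) = 41.0488
d((12, -10), (-1, -19)) = 15.8114
d((12, -10), (-19, -15)) = 31.4006
d((12, -10), (-18, 16)) = 39.6989
d((-24, 9), (-17, -14)) = 24.0416
d((-24, 9), (12, -14)) = 42.72
d((-24, 9), (-29, -12)) = 21.587
d((-24, 9), (-1, -19)) = 36.2353
d((-24, 9), (-19, -15)) = 24.5153
d((-24, 9), (-18, 16)) = 9.2195
d((-17, -14), (12, -14)) = 29.0
d((-17, -14), (-29, -12)) = 12.1655
d((-17, -14), (-1, -19)) = 16.7631
d((-17, -14), (-19, -15)) = 2.2361 <-- minimum
d((-17, -14), (-18, 16)) = 30.0167
d((12, -14), (-29, -12)) = 41.0488
d((12, -14), (-1, -19)) = 13.9284
d((12, -14), (-19, -15)) = 31.0161
d((12, -14), (-18, 16)) = 42.4264
d((-29, -12), (-1, -19)) = 28.8617
d((-29, -12), (-19, -15)) = 10.4403
d((-29, -12), (-18, 16)) = 30.0832
d((-1, -19), (-19, -15)) = 18.4391
d((-1, -19), (-18, 16)) = 38.9102
d((-19, -15), (-18, 16)) = 31.0161

Closest pair: (-17, -14) and (-19, -15) with distance 2.2361

The closest pair is (-17, -14) and (-19, -15) with Euclidean distance 2.2361. For 10 points, brute-force pairwise comparison is shown above. For large n, the divide-and-conquer algorithm (sort by x, recurse on halves, check the dividing strip) achieves O(n log n).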